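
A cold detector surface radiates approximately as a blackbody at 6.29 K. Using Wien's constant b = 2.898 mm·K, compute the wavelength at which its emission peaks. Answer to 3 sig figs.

Wien's displacement law: λ_max = b/T = (2.898×10⁻³ m·K)/(6.29 K) = 4.607×10⁻⁴ m.
That is 4.61×10⁻⁴ m, in the infrared range.

λ_max ≈ 4.61×10⁻⁴ m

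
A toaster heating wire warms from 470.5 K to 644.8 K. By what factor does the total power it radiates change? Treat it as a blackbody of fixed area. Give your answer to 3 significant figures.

P₂/P₁ ≈ 3.53

P ∝ T⁴, so P₂/P₁ = (T₂/T₁)⁴ = (644.8/470.5)⁴ = (1.37046)⁴ = 3.53.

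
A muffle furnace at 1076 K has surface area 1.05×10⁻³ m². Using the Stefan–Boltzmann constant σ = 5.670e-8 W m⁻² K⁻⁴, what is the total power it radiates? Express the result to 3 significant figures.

P ≈ 79.8 W

Area A = 1.05×10⁻³ m².
P = σAT⁴ = 5.670×10⁻⁸ × 1.05×10⁻³ × (1076)⁴ = 79.8 W.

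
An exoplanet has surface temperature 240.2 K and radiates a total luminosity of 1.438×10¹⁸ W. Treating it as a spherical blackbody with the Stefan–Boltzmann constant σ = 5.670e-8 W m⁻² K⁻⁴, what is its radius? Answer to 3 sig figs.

L = 4πR²σT⁴ ⇒ R = √(L/(4πσT⁴)).
σT⁴ = 188.745 W/m², so R = √(1.438×10¹⁸/(4π×188.745)) = 2.46×10⁷ m.

R ≈ 2.46×10⁷ m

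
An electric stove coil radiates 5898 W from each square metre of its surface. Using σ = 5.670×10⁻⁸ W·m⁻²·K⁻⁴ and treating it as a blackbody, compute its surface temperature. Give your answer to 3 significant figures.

T ≈ 568 K

I = σT⁴, so T = (I/σ)^(1/4) = (5898/(5.670×10⁻⁸))^(1/4) = 568 K.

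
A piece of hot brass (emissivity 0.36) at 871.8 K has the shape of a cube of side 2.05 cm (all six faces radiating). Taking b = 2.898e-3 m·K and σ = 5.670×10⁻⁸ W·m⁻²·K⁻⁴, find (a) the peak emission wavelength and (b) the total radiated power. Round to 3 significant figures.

λ_max ≈ 3.32 μm; P ≈ 29.7 W

(a) λ_max = b/T = 2.898×10⁻³/871.8 = 3.324×10⁻⁶ m = 3.32 μm.
Area A = 6s² = 6×(0.0205 m)² = 2.5215×10⁻³ m².
(b) P = εσAT⁴ = 0.36×5.670×10⁻⁸×2.5215×10⁻³×(871.8)⁴ = 29.7 W.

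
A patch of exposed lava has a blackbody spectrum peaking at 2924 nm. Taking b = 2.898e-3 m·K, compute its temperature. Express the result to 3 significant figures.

Wien's law gives T = b/λ_max = (2.898×10⁻³ m·K)/(2.924×10⁻⁶ m) = 991 K.

T ≈ 991 K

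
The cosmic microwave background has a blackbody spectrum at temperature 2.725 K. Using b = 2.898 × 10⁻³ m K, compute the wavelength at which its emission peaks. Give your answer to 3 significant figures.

Wien's displacement law: λ_max = b/T = (2.898×10⁻³ m·K)/(2.725 K) = 1.063×10⁻³ m.
That is 1.06 mm, in the microwave range.

λ_max ≈ 1.06 mm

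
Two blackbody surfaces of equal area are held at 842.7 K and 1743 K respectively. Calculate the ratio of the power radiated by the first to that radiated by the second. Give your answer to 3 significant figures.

With equal areas, P₁/P₂ = (T₁/T₂)⁴ = (842.7/1743)⁴ = 0.0546.

P₁/P₂ ≈ 0.0546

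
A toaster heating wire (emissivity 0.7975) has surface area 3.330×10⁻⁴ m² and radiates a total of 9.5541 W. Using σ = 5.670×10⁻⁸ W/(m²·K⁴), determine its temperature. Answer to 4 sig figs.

Area A = 3.330×10⁻⁴ m².
P = εσAT⁴ ⇒ T = (P/(εσA))^(1/4) = (9.5541/(0.7975×5.670×10⁻⁸×3.330×10⁻⁴))^(1/4) = 892.5 K.

T ≈ 892.5 K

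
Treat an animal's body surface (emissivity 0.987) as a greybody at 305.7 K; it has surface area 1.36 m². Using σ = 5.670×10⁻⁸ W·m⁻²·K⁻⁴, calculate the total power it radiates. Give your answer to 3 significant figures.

P ≈ 665 W

Area A = 1.36 m².
P = εσAT⁴ = 0.987 × 5.670×10⁻⁸ × 1.36 × (305.7)⁴ = 665 W.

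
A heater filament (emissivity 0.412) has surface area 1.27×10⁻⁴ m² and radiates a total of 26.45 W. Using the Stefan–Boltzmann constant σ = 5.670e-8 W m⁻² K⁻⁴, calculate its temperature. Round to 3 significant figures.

Area A = 1.27×10⁻⁴ m².
P = εσAT⁴ ⇒ T = (P/(εσA))^(1/4) = (26.45/(0.412×5.670×10⁻⁸×1.27×10⁻⁴))^(1/4) = 1.73×10³ K.

T ≈ 1.73×10³ K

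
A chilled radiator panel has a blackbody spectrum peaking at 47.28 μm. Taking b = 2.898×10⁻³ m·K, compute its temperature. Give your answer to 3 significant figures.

Wien's law gives T = b/λ_max = (2.898×10⁻³ m·K)/(4.728×10⁻⁵ m) = 61.3 K.

T ≈ 61.3 K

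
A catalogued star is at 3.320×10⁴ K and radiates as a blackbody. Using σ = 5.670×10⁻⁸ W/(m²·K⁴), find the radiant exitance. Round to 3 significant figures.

I ≈ 6.89×10¹⁰ W/m²

Stefan–Boltzmann: I = σT⁴ = 5.670×10⁻⁸ × (3.320×10⁴)⁴ = 6.89×10¹⁰ W/m².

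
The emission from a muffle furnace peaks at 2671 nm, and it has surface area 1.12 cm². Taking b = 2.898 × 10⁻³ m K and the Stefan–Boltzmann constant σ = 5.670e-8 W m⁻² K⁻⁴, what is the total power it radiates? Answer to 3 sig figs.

Wien's law: T = b/λ_max = 2.898×10⁻³/2.671×10⁻⁶ = 1084.99 K.
Area A = 1.12 cm² = 1.12×10⁻⁴ m².
Then P = σAT⁴ = 5.670×10⁻⁸×1.12×10⁻⁴×(1084.99)⁴ = 8.80 W.

P ≈ 8.80 W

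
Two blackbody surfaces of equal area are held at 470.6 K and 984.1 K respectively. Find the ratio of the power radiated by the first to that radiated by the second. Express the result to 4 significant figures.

P₁/P₂ ≈ 0.05229

With equal areas, P₁/P₂ = (T₁/T₂)⁴ = (470.6/984.1)⁴ = 0.05229.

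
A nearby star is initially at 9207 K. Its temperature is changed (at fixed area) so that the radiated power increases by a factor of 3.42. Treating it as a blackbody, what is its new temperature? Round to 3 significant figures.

T₂ ≈ 1.25×10⁴ K

P ∝ T⁴, so T₂/T₁ = (P₂/P₁)^(1/4) = (3.42)^(1/4) = 1.35990.
T₂ = 9207 × 1.35990 = 1.25×10⁴ K.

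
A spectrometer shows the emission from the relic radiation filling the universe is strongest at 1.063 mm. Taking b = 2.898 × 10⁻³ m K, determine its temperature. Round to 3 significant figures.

Wien's law gives T = b/λ_max = (2.898×10⁻³ m·K)/(1.063×10⁻³ m) = 2.73 K.

T ≈ 2.73 K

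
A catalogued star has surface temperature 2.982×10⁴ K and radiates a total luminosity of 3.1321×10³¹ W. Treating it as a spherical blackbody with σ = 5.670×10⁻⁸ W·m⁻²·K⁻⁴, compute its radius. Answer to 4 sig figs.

L = 4πR²σT⁴ ⇒ R = √(L/(4πσT⁴)).
σT⁴ = 4.48346×10¹⁰ W/m², so R = √(3.1321×10³¹/(4π×4.48346×10¹⁰)) = 7.456×10⁹ m.

R ≈ 7.456×10⁹ m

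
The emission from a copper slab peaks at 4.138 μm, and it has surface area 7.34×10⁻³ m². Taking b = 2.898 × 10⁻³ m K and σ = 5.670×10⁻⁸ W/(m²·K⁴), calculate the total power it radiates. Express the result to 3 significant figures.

Wien's law: T = b/λ_max = 2.898×10⁻³/4.138×10⁻⁶ = 700.338 K.
Area A = 7.34×10⁻³ m².
Then P = σAT⁴ = 5.670×10⁻⁸×7.34×10⁻³×(700.338)⁴ = 100 W.

P ≈ 100 W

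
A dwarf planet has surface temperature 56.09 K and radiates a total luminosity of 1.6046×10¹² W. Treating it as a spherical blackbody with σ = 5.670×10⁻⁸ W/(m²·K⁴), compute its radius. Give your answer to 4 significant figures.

R ≈ 4.770×10⁵ m

L = 4πR²σT⁴ ⇒ R = √(L/(4πσT⁴)).
σT⁴ = 0.561209 W/m², so R = √(1.6046×10¹²/(4π×0.561209)) = 4.770×10⁵ m.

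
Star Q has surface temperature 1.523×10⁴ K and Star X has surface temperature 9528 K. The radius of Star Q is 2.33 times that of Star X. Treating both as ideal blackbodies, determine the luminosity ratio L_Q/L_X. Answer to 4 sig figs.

L_Q/L_X ≈ 35.44

L ∝ R²T⁴, so L_Q/L_X = (R_Q/R_X)²(T_Q/T_X)⁴ = (2.33)² × (1.523×10⁴/9528)⁴ = 5.4289 × 6.52819 = 35.44.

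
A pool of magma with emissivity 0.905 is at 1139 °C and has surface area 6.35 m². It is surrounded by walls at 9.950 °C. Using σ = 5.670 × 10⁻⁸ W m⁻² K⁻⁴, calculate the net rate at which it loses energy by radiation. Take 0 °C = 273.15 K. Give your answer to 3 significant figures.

Net loss ≈ 1.29×10⁶ W

T = 1139 °C + 273.15 = 1412.15 K.
Surroundings: T = 9.950 °C + 273.15 = 283.100 K.
Area A = 6.35 m².
Net radiated power P_net = εσA(T⁴ − T₀⁴) = 0.905×5.670×10⁻⁸×6.35×(1412.15⁴ − 283.100⁴).
T⁴ − T₀⁴ = 3.97670×10¹² − 6.42332×10⁹ = 3.97028×10¹² K⁴, so P_net = 1.29×10⁶ W.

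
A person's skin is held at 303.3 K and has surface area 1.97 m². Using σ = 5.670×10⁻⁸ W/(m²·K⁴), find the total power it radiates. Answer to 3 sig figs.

P ≈ 945 W

Area A = 1.97 m².
P = σAT⁴ = 5.670×10⁻⁸ × 1.97 × (303.3)⁴ = 945 W.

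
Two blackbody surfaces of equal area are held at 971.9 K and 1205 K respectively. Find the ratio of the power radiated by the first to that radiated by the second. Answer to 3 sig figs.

P₁/P₂ ≈ 0.423

With equal areas, P₁/P₂ = (T₁/T₂)⁴ = (971.9/1205)⁴ = 0.423.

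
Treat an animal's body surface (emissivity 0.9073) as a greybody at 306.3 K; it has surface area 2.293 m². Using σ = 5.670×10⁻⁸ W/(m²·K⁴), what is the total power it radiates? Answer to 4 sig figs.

P ≈ 1038 W

Area A = 2.293 m².
P = εσAT⁴ = 0.9073 × 5.670×10⁻⁸ × 2.293 × (306.3)⁴ = 1038 W.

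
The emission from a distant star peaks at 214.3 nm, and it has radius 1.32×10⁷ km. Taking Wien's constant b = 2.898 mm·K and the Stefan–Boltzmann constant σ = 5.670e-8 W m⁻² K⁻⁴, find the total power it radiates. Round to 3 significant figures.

P ≈ 4.15×10³⁰ W

Wien's law: T = b/λ_max = 2.898×10⁻³/2.143×10⁻⁷ = 13523.1 K.
Surface area A = 4πR² = 4π(1.32×10¹⁰ m)² = 2.18956×10²¹ m².
Then P = σAT⁴ = 5.670×10⁻⁸×2.18956×10²¹×(13523.1)⁴ = 4.15×10³⁰ W.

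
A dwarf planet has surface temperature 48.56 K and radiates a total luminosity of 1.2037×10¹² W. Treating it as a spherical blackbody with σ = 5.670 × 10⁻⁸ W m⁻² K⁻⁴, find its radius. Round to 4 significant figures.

R ≈ 5.512×10⁵ m

L = 4πR²σT⁴ ⇒ R = √(L/(4πσT⁴)).
σT⁴ = 0.315281 W/m², so R = √(1.2037×10¹²/(4π×0.315281)) = 5.512×10⁵ m.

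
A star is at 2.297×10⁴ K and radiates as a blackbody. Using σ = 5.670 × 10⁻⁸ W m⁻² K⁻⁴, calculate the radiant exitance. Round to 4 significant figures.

I ≈ 1.578×10¹⁰ W/m²

Stefan–Boltzmann: I = σT⁴ = 5.670×10⁻⁸ × (2.297×10⁴)⁴ = 1.578×10¹⁰ W/m².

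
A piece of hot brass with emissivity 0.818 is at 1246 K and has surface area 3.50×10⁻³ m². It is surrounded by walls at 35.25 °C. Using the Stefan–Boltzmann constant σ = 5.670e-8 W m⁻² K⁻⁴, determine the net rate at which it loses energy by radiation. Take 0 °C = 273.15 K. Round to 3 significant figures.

Surroundings: T = 35.25 °C + 273.15 = 308.40 K.
Area A = 3.50×10⁻³ m².
Net radiated power P_net = εσA(T⁴ − T₀⁴) = 0.818×5.670×10⁻⁸×3.50×10⁻³×(1246⁴ − 308.40⁴).
T⁴ − T₀⁴ = 2.41031×10¹² − 9.04602×10⁹ = 2.40126×10¹² K⁴, so P_net = 390 W.

Net loss ≈ 390 W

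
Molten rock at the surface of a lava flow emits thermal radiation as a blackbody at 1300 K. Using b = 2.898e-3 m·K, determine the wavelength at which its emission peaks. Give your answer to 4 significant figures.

Wien's displacement law: λ_max = b/T = (2.898×10⁻³ m·K)/(1300 K) = 2.2292×10⁻⁶ m.
That is 2229 nm, in the infrared range.

λ_max ≈ 2229 nm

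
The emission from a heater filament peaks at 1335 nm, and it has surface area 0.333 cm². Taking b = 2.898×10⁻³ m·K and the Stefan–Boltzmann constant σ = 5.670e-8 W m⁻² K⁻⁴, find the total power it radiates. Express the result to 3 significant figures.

Wien's law: T = b/λ_max = 2.898×10⁻³/1.335×10⁻⁶ = 2170.79 K.
Area A = 0.333 cm² = 3.33×10⁻⁵ m².
Then P = σAT⁴ = 5.670×10⁻⁸×3.33×10⁻⁵×(2170.79)⁴ = 41.9 W.

P ≈ 41.9 W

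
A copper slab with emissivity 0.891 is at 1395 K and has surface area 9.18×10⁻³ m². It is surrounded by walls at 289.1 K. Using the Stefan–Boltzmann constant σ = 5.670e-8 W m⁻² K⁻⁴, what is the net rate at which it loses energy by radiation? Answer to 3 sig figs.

Net loss ≈ 1.75×10³ W

Area A = 9.18×10⁻³ m².
Net radiated power P_net = εσA(T⁴ − T₀⁴) = 0.891×5.670×10⁻⁸×9.18×10⁻³×(1395⁴ − 289.1⁴).
T⁴ − T₀⁴ = 3.78701×10¹² − 6.98542×10⁹ = 3.78002×10¹² K⁴, so P_net = 1.75×10³ W.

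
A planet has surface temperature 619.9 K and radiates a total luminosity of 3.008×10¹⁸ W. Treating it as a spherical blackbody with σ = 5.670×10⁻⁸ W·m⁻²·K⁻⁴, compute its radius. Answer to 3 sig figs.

L = 4πR²σT⁴ ⇒ R = √(L/(4πσT⁴)).
σT⁴ = 8372.78 W/m², so R = √(3.008×10¹⁸/(4π×8372.78)) = 5.35×10⁶ m.

R ≈ 5.35×10⁶ m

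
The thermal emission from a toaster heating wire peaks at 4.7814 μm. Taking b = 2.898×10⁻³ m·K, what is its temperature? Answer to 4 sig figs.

Wien's law gives T = b/λ_max = (2.898×10⁻³ m·K)/(4.7814×10⁻⁶ m) = 606.1 K.

T ≈ 606.1 K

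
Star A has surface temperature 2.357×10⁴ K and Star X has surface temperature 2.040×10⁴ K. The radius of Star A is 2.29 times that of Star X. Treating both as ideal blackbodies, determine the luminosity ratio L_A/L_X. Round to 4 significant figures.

L_A/L_X ≈ 9.345

L ∝ R²T⁴, so L_A/L_X = (R_A/R_X)²(T_A/T_X)⁴ = (2.29)² × (2.357×10⁴/2.040×10⁴)⁴ = 5.2441 × 1.78204 = 9.345.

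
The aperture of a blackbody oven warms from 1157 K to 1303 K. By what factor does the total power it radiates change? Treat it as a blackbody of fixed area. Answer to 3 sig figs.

P₂/P₁ ≈ 1.61

P ∝ T⁴, so P₂/P₁ = (T₂/T₁)⁴ = (1303/1157)⁴ = (1.12619)⁴ = 1.61.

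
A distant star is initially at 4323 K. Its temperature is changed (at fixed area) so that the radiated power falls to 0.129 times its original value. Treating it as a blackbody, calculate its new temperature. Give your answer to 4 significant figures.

P ∝ T⁴, so T₂/T₁ = (P₂/P₁)^(1/4) = (0.129)^(1/4) = 0.599304.
T₂ = 4323 × 0.599304 = 2591 K.

T₂ ≈ 2591 K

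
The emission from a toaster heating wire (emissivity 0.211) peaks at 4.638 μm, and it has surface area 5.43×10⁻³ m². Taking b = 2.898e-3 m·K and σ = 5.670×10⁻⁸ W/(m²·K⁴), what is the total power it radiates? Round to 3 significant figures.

P ≈ 9.90 W

Wien's law: T = b/λ_max = 2.898×10⁻³/4.638×10⁻⁶ = 624.838 K.
Area A = 5.43×10⁻³ m².
Then P = εσAT⁴ = 0.211×5.670×10⁻⁸×5.43×10⁻³×(624.838)⁴ = 9.90 W.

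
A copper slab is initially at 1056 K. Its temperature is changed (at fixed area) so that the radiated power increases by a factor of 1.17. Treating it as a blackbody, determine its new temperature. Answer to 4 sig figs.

T₂ ≈ 1098 K

P ∝ T⁴, so T₂/T₁ = (P₂/P₁)^(1/4) = (1.17)^(1/4) = 1.04003.
T₂ = 1056 × 1.04003 = 1098 K.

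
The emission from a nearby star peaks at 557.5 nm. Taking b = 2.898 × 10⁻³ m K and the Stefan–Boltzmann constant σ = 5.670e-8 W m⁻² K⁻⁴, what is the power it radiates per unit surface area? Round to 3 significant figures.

I ≈ 4.14×10⁷ W/m²

Wien's law: T = b/λ_max = 2.898×10⁻³/5.575×10⁻⁷ = 5198.21 K.
Then I = σT⁴ = 5.670×10⁻⁸×(5198.21)⁴ = 4.14×10⁷ W/m².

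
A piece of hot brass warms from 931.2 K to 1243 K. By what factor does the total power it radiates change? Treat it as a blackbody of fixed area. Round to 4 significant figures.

P₂/P₁ ≈ 3.175

P ∝ T⁴, so P₂/P₁ = (T₂/T₁)⁴ = (1243/931.2)⁴ = (1.33484)⁴ = 3.175.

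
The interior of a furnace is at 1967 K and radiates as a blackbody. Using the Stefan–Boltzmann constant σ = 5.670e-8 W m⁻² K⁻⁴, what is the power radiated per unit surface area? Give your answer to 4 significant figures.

Stefan–Boltzmann: I = σT⁴ = 5.670×10⁻⁸ × (1967)⁴ = 8.488×10⁵ W/m².

I ≈ 8.488×10⁵ W/m²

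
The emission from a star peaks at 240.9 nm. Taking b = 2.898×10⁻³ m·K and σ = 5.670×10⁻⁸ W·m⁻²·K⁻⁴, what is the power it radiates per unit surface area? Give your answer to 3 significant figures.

Wien's law: T = b/λ_max = 2.898×10⁻³/2.409×10⁻⁷ = 12029.9 K.
Then I = σT⁴ = 5.670×10⁻⁸×(12029.9)⁴ = 1.19×10⁹ W/m².

I ≈ 1.19×10⁹ W/m²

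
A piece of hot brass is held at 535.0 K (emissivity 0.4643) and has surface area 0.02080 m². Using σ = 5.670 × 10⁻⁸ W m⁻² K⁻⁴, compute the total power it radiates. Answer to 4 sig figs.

Area A = 0.02080 m².
P = εσAT⁴ = 0.4643 × 5.670×10⁻⁸ × 0.02080 × (535.0)⁴ = 44.86 W.

P ≈ 44.86 W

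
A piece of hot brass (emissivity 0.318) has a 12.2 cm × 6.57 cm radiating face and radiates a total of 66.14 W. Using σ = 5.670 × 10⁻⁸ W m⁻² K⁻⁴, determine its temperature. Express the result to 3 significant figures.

T ≈ 822 K

Area A = 0.122 × 0.0657 = 8.0154×10⁻³ m².
P = εσAT⁴ ⇒ T = (P/(εσA))^(1/4) = (66.14/(0.318×5.670×10⁻⁸×8.0154×10⁻³))^(1/4) = 822 K.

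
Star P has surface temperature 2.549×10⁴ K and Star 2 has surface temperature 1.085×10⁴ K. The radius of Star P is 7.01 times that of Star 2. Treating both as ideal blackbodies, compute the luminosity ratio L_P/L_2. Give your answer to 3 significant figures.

L_P/L_2 ≈ 1.50×10³

L ∝ R²T⁴, so L_P/L_2 = (R_P/R_2)²(T_P/T_2)⁴ = (7.01)² × (2.549×10⁴/1.085×10⁴)⁴ = 49.1401 × 30.4621 = 1.50×10³.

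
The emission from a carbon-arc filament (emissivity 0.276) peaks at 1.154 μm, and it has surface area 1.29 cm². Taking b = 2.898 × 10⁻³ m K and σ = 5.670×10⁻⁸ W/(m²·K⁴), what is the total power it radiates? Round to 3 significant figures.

Wien's law: T = b/λ_max = 2.898×10⁻³/1.154×10⁻⁶ = 2511.27 K.
Area A = 1.29 cm² = 1.29×10⁻⁴ m².
Then P = εσAT⁴ = 0.276×5.670×10⁻⁸×1.29×10⁻⁴×(2511.27)⁴ = 80.3 W.

P ≈ 80.3 W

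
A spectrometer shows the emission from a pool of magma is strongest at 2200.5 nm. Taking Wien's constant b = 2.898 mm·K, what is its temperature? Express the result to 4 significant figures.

Wien's law gives T = b/λ_max = (2.898×10⁻³ m·K)/(2.2005×10⁻⁶ m) = 1317 K.

T ≈ 1317 K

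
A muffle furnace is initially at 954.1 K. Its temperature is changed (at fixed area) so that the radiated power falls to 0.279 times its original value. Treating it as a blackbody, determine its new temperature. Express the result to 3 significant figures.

P ∝ T⁴, so T₂/T₁ = (P₂/P₁)^(1/4) = (0.279)^(1/4) = 0.726777.
T₂ = 954.1 × 0.726777 = 693 K.

T₂ ≈ 693 K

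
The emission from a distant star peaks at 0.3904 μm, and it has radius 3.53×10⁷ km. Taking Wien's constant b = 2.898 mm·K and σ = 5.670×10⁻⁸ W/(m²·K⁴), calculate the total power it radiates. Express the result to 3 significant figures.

P ≈ 2.70×10³⁰ W

Wien's law: T = b/λ_max = 2.898×10⁻³/3.904×10⁻⁷ = 7423.16 K.
Surface area A = 4πR² = 4π(3.53×10¹⁰ m)² = 1.56588×10²² m².
Then P = σAT⁴ = 5.670×10⁻⁸×1.56588×10²²×(7423.16)⁴ = 2.70×10³⁰ W.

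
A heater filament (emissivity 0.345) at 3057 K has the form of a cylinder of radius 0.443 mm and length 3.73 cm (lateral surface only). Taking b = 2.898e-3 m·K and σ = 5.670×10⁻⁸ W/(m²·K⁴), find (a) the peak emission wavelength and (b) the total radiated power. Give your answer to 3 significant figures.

λ_max ≈ 948 nm; P ≈ 177 W

(a) λ_max = b/T = 2.898×10⁻³/3057 = 9.480×10⁻⁷ m = 948 nm.
Lateral area A = 2πrL = 2π×4.43×10⁻⁴×0.0373 = 1.03823×10⁻⁴ m².
(b) P = εσAT⁴ = 0.345×5.670×10⁻⁸×1.03823×10⁻⁴×(3057)⁴ = 177 W.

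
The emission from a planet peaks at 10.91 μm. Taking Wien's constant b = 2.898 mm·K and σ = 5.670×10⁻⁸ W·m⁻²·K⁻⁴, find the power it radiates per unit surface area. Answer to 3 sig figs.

I ≈ 282 W/m²

Wien's law: T = b/λ_max = 2.898×10⁻³/1.091×10⁻⁵ = 265.628 K.
Then I = σT⁴ = 5.670×10⁻⁸×(265.628)⁴ = 282 W/m².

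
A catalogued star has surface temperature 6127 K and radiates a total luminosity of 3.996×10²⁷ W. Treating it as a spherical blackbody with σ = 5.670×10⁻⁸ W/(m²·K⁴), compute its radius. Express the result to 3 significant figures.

R ≈ 1.99×10⁹ m

L = 4πR²σT⁴ ⇒ R = √(L/(4πσT⁴)).
σT⁴ = 7.99051×10⁷ W/m², so R = √(3.996×10²⁷/(4π×7.99051×10⁷)) = 1.99×10⁹ m.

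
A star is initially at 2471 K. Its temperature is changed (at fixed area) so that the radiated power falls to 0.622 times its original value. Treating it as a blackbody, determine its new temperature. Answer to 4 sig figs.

P ∝ T⁴, so T₂/T₁ = (P₂/P₁)^(1/4) = (0.622)^(1/4) = 0.888071.
T₂ = 2471 × 0.888071 = 2194 K.

T₂ ≈ 2194 K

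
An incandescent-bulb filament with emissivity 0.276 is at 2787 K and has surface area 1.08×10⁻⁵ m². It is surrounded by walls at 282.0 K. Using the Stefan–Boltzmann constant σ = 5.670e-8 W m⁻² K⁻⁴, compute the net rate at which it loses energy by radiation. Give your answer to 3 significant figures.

Area A = 1.08×10⁻⁵ m².
Net radiated power P_net = εσA(T⁴ − T₀⁴) = 0.276×5.670×10⁻⁸×1.08×10⁻⁵×(2787⁴ − 282.0⁴).
T⁴ − T₀⁴ = 6.03320×10¹³ − 6.32407×10⁹ = 6.03257×10¹³ K⁴, so P_net = 10.2 W.

Net loss ≈ 10.2 W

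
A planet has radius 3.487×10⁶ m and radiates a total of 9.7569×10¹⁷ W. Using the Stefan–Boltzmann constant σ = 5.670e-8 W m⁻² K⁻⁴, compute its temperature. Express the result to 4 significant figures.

Surface area A = 4πR² = 4π(3.487×10⁶ m)² = 1.52797×10¹⁴ m².
P = σAT⁴ ⇒ T = (P/(σA))^(1/4) = (9.7569×10¹⁷/(5.670×10⁻⁸×1.52797×10¹⁴))^(1/4) = 579.3 K.

T ≈ 579.3 K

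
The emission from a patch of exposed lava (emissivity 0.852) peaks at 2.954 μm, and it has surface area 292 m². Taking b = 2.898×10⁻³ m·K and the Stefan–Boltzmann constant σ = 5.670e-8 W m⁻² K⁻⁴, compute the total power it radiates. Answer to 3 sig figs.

Wien's law: T = b/λ_max = 2.898×10⁻³/2.954×10⁻⁶ = 981.043 K.
Area A = 292 m².
Then P = εσAT⁴ = 0.852×5.670×10⁻⁸×292×(981.043)⁴ = 1.31×10⁷ W.

P ≈ 1.31×10⁷ W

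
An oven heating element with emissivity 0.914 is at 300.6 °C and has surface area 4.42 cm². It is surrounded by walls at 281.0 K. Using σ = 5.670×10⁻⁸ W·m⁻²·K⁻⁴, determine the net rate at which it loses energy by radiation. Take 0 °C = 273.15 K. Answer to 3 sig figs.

T = 300.6 °C + 273.15 = 573.75 K.
Area A = 4.42 cm² = 4.42×10⁻⁴ m².
Net radiated power P_net = εσA(T⁴ − T₀⁴) = 0.914×5.670×10⁻⁸×4.42×10⁻⁴×(573.75⁴ − 281.0⁴).
T⁴ − T₀⁴ = 1.08365×10¹¹ − 6.23484×10⁹ = 1.02130×10¹¹ K⁴, so P_net = 2.34 W.

Net loss ≈ 2.34 W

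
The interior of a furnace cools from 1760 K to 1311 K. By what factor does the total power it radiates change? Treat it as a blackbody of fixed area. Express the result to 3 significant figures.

P ∝ T⁴, so P₂/P₁ = (T₂/T₁)⁴ = (1311/1760)⁴ = (0.744886)⁴ = 0.308.

P₂/P₁ ≈ 0.308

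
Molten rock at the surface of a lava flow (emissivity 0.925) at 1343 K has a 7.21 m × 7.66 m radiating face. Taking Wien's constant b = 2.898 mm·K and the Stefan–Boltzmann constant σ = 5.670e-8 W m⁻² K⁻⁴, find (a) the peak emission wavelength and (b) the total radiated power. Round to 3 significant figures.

(a) λ_max = b/T = 2.898×10⁻³/1343 = 2.158×10⁻⁶ m = 2.16 μm.
Area A = 7.21 × 7.66 = 55.2286 m².
(b) P = εσAT⁴ = 0.925×5.670×10⁻⁸×55.2286×(1343)⁴ = 9.42×10⁶ W.

λ_max ≈ 2.16 μm; P ≈ 9.42×10⁶ W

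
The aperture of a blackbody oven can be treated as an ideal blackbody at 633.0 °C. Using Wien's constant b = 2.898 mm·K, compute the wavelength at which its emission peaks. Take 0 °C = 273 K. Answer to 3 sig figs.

λ_max ≈ 3.20 μm

T = 633.0 °C + 273 = 906.0 K.
Wien's displacement law: λ_max = b/T = (2.898×10⁻³ m·K)/(906.0 K) = 3.199×10⁻⁶ m.
That is 3.20 μm, in the infrared range.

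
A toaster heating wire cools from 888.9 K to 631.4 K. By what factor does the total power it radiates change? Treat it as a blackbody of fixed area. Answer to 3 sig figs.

P₂/P₁ ≈ 0.255

P ∝ T⁴, so P₂/P₁ = (T₂/T₁)⁴ = (631.4/888.9)⁴ = (0.710316)⁴ = 0.255.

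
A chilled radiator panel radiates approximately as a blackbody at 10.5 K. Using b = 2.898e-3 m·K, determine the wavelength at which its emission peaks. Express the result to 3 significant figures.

Wien's displacement law: λ_max = b/T = (2.898×10⁻³ m·K)/(10.5 K) = 2.760×10⁻⁴ m.
That is 276 μm, in the infrared range.

λ_max ≈ 276 μm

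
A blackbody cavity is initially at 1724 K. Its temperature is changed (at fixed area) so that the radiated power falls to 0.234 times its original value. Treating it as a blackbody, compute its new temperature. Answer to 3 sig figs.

T₂ ≈ 1.20×10³ K

P ∝ T⁴, so T₂/T₁ = (P₂/P₁)^(1/4) = (0.234)^(1/4) = 0.695511.
T₂ = 1724 × 0.695511 = 1.20×10³ K.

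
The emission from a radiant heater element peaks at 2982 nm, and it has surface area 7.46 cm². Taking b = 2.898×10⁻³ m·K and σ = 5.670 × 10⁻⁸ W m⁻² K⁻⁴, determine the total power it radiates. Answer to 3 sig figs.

P ≈ 37.7 W

Wien's law: T = b/λ_max = 2.898×10⁻³/2.982×10⁻⁶ = 971.831 K.
Area A = 7.46 cm² = 7.46×10⁻⁴ m².
Then P = σAT⁴ = 5.670×10⁻⁸×7.46×10⁻⁴×(971.831)⁴ = 37.7 W.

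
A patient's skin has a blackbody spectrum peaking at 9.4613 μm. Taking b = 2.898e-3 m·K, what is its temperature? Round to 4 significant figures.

Wien's law gives T = b/λ_max = (2.898×10⁻³ m·K)/(9.4613×10⁻⁶ m) = 306.3 K.

T ≈ 306.3 K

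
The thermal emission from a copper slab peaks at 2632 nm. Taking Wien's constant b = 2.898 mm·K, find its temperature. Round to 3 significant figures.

T ≈ 1.10×10³ K

Wien's law gives T = b/λ_max = (2.898×10⁻³ m·K)/(2.632×10⁻⁶ m) = 1.10×10³ K.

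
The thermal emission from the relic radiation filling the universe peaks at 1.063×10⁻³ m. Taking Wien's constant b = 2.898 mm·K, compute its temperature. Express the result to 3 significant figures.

Wien's law gives T = b/λ_max = (2.898×10⁻³ m·K)/(1.063×10⁻³ m) = 2.73 K.

T ≈ 2.73 K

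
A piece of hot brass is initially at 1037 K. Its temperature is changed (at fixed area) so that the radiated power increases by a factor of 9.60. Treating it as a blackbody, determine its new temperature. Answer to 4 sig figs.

T₂ ≈ 1825 K

P ∝ T⁴, so T₂/T₁ = (P₂/P₁)^(1/4) = (9.60)^(1/4) = 1.76022.
T₂ = 1037 × 1.76022 = 1825 K.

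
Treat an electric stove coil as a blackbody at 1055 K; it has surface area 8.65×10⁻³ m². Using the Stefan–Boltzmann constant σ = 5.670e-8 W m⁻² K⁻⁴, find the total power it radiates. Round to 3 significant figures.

Area A = 8.65×10⁻³ m².
P = σAT⁴ = 5.670×10⁻⁸ × 8.65×10⁻³ × (1055)⁴ = 608 W.

P ≈ 608 W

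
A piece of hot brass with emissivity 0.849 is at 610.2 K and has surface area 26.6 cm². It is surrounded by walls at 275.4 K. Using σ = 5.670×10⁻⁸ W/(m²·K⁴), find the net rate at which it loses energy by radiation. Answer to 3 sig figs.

Net loss ≈ 17.0 W

Area A = 26.6 cm² = 2.66×10⁻³ m².
Net radiated power P_net = εσA(T⁴ − T₀⁴) = 0.849×5.670×10⁻⁸×2.66×10⁻³×(610.2⁴ − 275.4⁴).
T⁴ − T₀⁴ = 1.38640×10¹¹ − 5.75249×10⁹ = 1.32888×10¹¹ K⁴, so P_net = 17.0 W.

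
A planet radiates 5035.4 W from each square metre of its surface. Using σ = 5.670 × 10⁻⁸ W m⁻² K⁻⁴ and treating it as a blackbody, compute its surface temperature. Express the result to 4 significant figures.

T ≈ 545.9 K

I = σT⁴, so T = (I/σ)^(1/4) = (5035.4/(5.670×10⁻⁸))^(1/4) = 545.9 K.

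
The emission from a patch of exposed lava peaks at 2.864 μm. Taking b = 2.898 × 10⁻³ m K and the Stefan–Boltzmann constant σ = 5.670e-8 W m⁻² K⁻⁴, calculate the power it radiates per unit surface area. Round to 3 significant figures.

Wien's law: T = b/λ_max = 2.898×10⁻³/2.864×10⁻⁶ = 1011.87 K.
Then I = σT⁴ = 5.670×10⁻⁸×(1011.87)⁴ = 5.94×10⁴ W/m².

I ≈ 5.94×10⁴ W/m²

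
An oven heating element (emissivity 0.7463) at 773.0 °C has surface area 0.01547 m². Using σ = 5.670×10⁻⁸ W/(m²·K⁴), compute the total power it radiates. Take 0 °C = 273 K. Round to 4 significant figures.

P ≈ 783.6 W

T = 773.0 °C + 273 = 1046.0 K.
Area A = 0.01547 m².
P = εσAT⁴ = 0.7463 × 5.670×10⁻⁸ × 0.01547 × (1046.0)⁴ = 783.6 W.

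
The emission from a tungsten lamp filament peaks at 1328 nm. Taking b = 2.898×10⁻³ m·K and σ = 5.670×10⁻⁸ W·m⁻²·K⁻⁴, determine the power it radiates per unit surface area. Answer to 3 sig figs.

I ≈ 1.29×10⁶ W/m²

Wien's law: T = b/λ_max = 2.898×10⁻³/1.328×10⁻⁶ = 2182.23 K.
Then I = σT⁴ = 5.670×10⁻⁸×(2182.23)⁴ = 1.29×10⁶ W/m².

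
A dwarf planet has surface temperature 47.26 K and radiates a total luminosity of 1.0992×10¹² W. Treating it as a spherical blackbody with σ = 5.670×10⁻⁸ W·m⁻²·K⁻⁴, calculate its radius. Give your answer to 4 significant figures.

R ≈ 5.561×10⁵ m

L = 4πR²σT⁴ ⇒ R = √(L/(4πσT⁴)).
σT⁴ = 0.282851 W/m², so R = √(1.0992×10¹²/(4π×0.282851)) = 5.561×10⁵ m.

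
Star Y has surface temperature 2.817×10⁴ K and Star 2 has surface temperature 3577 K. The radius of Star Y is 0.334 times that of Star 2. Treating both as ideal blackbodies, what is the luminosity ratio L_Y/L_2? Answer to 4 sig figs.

L_Y/L_2 ≈ 429.1

L ∝ R²T⁴, so L_Y/L_2 = (R_Y/R_2)²(T_Y/T_2)⁴ = (0.334)² × (2.817×10⁴/3577)⁴ = 0.111556 × 3846.55 = 429.1.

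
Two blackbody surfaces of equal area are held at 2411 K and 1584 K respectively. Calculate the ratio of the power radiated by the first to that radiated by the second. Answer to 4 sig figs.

With equal areas, P₁/P₂ = (T₁/T₂)⁴ = (2411/1584)⁴ = 5.367.

P₁/P₂ ≈ 5.367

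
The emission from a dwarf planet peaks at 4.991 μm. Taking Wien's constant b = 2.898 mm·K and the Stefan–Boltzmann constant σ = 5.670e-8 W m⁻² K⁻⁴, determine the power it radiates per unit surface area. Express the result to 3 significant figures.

Wien's law: T = b/λ_max = 2.898×10⁻³/4.991×10⁻⁶ = 580.645 K.
Then I = σT⁴ = 5.670×10⁻⁸×(580.645)⁴ = 6.45×10³ W/m².

I ≈ 6.45×10³ W/m²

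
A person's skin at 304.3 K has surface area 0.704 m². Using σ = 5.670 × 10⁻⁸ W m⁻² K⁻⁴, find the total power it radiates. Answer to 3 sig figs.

P ≈ 342 W

Area A = 0.704 m².
P = σAT⁴ = 5.670×10⁻⁸ × 0.704 × (304.3)⁴ = 342 W.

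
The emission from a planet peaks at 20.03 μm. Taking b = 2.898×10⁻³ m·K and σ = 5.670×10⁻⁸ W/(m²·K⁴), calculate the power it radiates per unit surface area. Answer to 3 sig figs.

I ≈ 24.8 W/m²

Wien's law: T = b/λ_max = 2.898×10⁻³/2.003×10⁻⁵ = 144.683 K.
Then I = σT⁴ = 5.670×10⁻⁸×(144.683)⁴ = 24.8 W/m².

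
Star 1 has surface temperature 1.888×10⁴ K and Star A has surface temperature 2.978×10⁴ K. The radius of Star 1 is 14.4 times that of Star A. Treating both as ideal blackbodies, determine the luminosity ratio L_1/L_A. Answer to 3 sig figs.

L_1/L_A ≈ 33.5

L ∝ R²T⁴, so L_1/L_A = (R_1/R_A)²(T_1/T_A)⁴ = (14.4)² × (1.888×10⁴/2.978×10⁴)⁴ = 207.36 × 0.161551 = 33.5.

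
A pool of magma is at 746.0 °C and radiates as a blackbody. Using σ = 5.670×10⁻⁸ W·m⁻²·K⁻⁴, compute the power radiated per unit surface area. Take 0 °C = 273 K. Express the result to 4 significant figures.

I ≈ 6.113×10⁴ W/m²

T = 746.0 °C + 273 = 1019.0 K.
Stefan–Boltzmann: I = σT⁴ = 5.670×10⁻⁸ × (1019.0)⁴ = 6.113×10⁴ W/m².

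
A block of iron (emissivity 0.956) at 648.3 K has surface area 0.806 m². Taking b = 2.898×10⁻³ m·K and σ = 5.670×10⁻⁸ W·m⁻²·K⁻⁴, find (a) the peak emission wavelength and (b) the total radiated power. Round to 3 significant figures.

(a) λ_max = b/T = 2.898×10⁻³/648.3 = 4.470×10⁻⁶ m = 4.47 μm.
Area A = 0.806 m².
(b) P = εσAT⁴ = 0.956×5.670×10⁻⁸×0.806×(648.3)⁴ = 7.72×10³ W.

λ_max ≈ 4.47 μm; P ≈ 7.72×10³ W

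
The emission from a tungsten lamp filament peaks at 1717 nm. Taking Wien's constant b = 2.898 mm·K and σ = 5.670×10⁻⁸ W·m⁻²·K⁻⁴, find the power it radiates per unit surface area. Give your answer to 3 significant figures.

I ≈ 4.60×10⁵ W/m²

Wien's law: T = b/λ_max = 2.898×10⁻³/1.717×10⁻⁶ = 1687.83 K.
Then I = σT⁴ = 5.670×10⁻⁸×(1687.83)⁴ = 4.60×10⁵ W/m².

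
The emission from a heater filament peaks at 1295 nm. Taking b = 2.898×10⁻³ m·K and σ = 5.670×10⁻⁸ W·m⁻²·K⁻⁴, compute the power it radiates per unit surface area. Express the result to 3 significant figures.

I ≈ 1.42×10⁶ W/m²

Wien's law: T = b/λ_max = 2.898×10⁻³/1.295×10⁻⁶ = 2237.84 K.
Then I = σT⁴ = 5.670×10⁻⁸×(2237.84)⁴ = 1.42×10⁶ W/m².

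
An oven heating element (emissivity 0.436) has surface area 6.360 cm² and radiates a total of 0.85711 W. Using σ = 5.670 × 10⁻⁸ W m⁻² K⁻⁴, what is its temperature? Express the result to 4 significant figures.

T ≈ 483.2 K

Area A = 6.360 cm² = 6.360×10⁻⁴ m².
P = εσAT⁴ ⇒ T = (P/(εσA))^(1/4) = (0.85711/(0.436×5.670×10⁻⁸×6.360×10⁻⁴))^(1/4) = 483.2 K.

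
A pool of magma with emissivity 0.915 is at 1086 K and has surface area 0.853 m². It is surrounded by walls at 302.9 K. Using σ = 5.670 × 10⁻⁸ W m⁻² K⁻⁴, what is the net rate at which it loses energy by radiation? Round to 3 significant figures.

Net loss ≈ 6.12×10⁴ W

Area A = 0.853 m².
Net radiated power P_net = εσA(T⁴ − T₀⁴) = 0.915×5.670×10⁻⁸×0.853×(1086⁴ − 302.9⁴).
T⁴ − T₀⁴ = 1.39097×10¹² − 8.41777×10⁹ = 1.38255×10¹² K⁴, so P_net = 6.12×10⁴ W.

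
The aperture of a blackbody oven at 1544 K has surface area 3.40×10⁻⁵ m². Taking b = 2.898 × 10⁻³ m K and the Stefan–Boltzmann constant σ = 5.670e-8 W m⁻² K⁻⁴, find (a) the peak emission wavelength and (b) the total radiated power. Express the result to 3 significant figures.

λ_max ≈ 1.88×10³ nm; P ≈ 11.0 W

(a) λ_max = b/T = 2.898×10⁻³/1544 = 1.877×10⁻⁶ m = 1.88×10³ nm.
Area A = 3.40×10⁻⁵ m².
(b) P = σAT⁴ = 5.670×10⁻⁸×3.40×10⁻⁵×(1544)⁴ = 11.0 W.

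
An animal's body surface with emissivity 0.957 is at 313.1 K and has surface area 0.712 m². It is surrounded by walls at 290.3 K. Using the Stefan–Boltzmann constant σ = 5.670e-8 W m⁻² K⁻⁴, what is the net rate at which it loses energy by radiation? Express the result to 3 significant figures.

Net loss ≈ 96.9 W

Area A = 0.712 m².
Net radiated power P_net = εσA(T⁴ − T₀⁴) = 0.957×5.670×10⁻⁸×0.712×(313.1⁴ − 290.3⁴).
T⁴ − T₀⁴ = 9.61020×10⁹ − 7.10212×10⁹ = 2.50808×10⁹ K⁴, so P_net = 96.9 W.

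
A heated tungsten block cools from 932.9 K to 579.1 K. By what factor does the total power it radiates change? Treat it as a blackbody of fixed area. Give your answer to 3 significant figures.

P ∝ T⁴, so P₂/P₁ = (T₂/T₁)⁴ = (579.1/932.9)⁴ = (0.620752)⁴ = 0.148.

P₂/P₁ ≈ 0.148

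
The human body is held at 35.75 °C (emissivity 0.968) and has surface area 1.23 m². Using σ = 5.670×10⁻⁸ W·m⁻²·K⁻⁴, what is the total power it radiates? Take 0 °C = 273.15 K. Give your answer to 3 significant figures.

T = 35.75 °C + 273.15 = 308.90 K.
Area A = 1.23 m².
P = εσAT⁴ = 0.968 × 5.670×10⁻⁸ × 1.23 × (308.90)⁴ = 615 W.

P ≈ 615 W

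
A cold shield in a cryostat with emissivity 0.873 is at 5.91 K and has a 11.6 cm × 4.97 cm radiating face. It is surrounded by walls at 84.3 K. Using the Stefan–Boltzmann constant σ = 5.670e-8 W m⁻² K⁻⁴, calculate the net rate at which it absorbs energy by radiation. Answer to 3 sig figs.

Net gain ≈ 0.0144 W

Area A = 0.116 × 0.0497 = 5.7652×10⁻³ m².
Net radiated power P_net = εσA(T⁴ − T₀⁴) = 0.873×5.670×10⁻⁸×5.7652×10⁻³×(5.91⁴ − 84.3⁴).
T⁴ − T₀⁴ = 1219.97 − 5.05022×10⁷ = -5.05010×10⁷ K⁴, so P_net = -0.0144 W — negative, meaning a net gain of 0.0144 W.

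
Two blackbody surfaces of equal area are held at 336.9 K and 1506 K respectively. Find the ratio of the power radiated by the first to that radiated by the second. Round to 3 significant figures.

P₁/P₂ ≈ 2.50×10⁻³

With equal areas, P₁/P₂ = (T₁/T₂)⁴ = (336.9/1506)⁴ = 2.50×10⁻³.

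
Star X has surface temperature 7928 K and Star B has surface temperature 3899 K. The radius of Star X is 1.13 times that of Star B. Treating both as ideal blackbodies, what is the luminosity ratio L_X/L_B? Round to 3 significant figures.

L_X/L_B ≈ 21.8

L ∝ R²T⁴, so L_X/L_B = (R_X/R_B)²(T_X/T_B)⁴ = (1.13)² × (7928/3899)⁴ = 1.2769 × 17.0939 = 21.8.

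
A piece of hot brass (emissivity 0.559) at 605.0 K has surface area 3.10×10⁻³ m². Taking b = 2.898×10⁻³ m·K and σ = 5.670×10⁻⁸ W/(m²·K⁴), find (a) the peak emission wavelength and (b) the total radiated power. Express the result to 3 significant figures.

(a) λ_max = b/T = 2.898×10⁻³/605.0 = 4.790×10⁻⁶ m = 4.79 μm.
Area A = 3.10×10⁻³ m².
(b) P = εσAT⁴ = 0.559×5.670×10⁻⁸×3.10×10⁻³×(605.0)⁴ = 13.2 W.

λ_max ≈ 4.79 μm; P ≈ 13.2 W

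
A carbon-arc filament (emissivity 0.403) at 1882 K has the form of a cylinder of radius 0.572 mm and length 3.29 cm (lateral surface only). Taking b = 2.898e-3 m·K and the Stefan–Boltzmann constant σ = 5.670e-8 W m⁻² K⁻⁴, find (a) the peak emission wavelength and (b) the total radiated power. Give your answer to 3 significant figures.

(a) λ_max = b/T = 2.898×10⁻³/1882 = 1.540×10⁻⁶ m = 1.54 μm.
Lateral area A = 2πrL = 2π×5.72×10⁻⁴×0.0329 = 1.18242×10⁻⁴ m².
(b) P = εσAT⁴ = 0.403×5.670×10⁻⁸×1.18242×10⁻⁴×(1882)⁴ = 33.9 W.

λ_max ≈ 1.54 μm; P ≈ 33.9 W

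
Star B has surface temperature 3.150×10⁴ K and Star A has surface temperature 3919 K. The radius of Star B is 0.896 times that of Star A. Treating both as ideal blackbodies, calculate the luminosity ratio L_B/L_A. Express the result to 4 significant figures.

L ∝ R²T⁴, so L_B/L_A = (R_B/R_A)²(T_B/T_A)⁴ = (0.896)² × (3.150×10⁴/3919)⁴ = 0.802816 × 4173.89 = 3351.

L_B/L_A ≈ 3351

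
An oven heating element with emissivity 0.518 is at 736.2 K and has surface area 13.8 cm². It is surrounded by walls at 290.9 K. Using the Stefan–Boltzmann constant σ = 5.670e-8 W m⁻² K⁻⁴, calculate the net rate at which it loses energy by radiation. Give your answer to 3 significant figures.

Area A = 13.8 cm² = 1.38×10⁻³ m².
Net radiated power P_net = εσA(T⁴ − T₀⁴) = 0.518×5.670×10⁻⁸×1.38×10⁻³×(736.2⁴ − 290.9⁴).
T⁴ − T₀⁴ = 2.93754×10¹¹ − 7.16102×10⁹ = 2.86593×10¹¹ K⁴, so P_net = 11.6 W.

Net loss ≈ 11.6 W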